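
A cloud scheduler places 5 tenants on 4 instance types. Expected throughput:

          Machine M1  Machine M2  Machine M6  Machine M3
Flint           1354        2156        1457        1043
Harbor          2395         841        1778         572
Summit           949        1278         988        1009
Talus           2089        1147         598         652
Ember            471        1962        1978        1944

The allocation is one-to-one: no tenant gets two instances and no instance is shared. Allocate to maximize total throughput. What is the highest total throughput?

Maximum total: 7967 ops/s

Optimal: Talus→Machine M1 (2089 ops/s), Flint→Machine M2 (2156 ops/s), Harbor→Machine M6 (1778 ops/s), Ember→Machine M3 (1944 ops/s) — total 2089+2156+1778+1944 = 7967 ops/s.
Column-greedy (each instance in turn goes to its best remaining tenant) gives 7538 ops/s, worse by 429.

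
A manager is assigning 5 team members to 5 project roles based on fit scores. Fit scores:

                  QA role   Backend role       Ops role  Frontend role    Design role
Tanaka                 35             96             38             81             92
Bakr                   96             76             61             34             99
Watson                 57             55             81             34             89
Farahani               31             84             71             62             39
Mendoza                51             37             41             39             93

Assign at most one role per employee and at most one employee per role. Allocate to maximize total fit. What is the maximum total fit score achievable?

Max total: 435 pts

This is the linear assignment problem.
Optimal: Tanaka→Frontend role (81 pts), Bakr→QA role (96 pts), Watson→Ops role (81 pts), Farahani→Backend role (84 pts), Mendoza→Design role (93 pts) — total 81+96+81+84+93 = 435 pts.
Max-entry greedy (repeatedly take the single best remaining cell) gives 389 pts, worse by 46.
Next-best assignment: Tanaka→Backend role, Bakr→QA role, Watson→Ops role, Farahani→Frontend role, Mendoza→Design role = 428 pts.
Swapping Farahani↔Bakr (Farahani→QA role 31 pts, Bakr→Backend role 76 pts) loses 73.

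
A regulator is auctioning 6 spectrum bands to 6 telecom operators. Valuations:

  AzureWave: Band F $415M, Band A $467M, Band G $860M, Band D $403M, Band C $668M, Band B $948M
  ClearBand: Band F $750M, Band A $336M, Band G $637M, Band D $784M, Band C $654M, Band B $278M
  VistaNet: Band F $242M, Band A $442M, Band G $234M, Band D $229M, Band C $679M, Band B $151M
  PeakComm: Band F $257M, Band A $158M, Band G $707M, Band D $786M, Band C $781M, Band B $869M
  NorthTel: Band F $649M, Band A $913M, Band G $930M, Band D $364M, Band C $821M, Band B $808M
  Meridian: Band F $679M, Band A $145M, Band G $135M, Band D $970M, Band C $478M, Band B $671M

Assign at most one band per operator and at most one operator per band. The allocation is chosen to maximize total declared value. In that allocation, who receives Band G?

AzureWave receives Band G.

Optimal: AzureWave→Band G ($860M), ClearBand→Band F ($750M), VistaNet→Band C ($679M), PeakComm→Band B ($869M), NorthTel→Band A ($913M), Meridian→Band D ($970M) — total 860+750+679+869+913+970 = $5041M.
Max-entry greedy (repeatedly take the single best remaining cell) gives $4821M, worse by 220.
Swapping PeakComm↔NorthTel (PeakComm→Band A $158M, NorthTel→Band B $808M) loses 816.
Checked against all permutations: $5041M is optimal.
AzureWave's own top band is Band B ($948M), but forcing AzureWave→Band B and reassigning the rest optimally gives only $4967M — worse by 74.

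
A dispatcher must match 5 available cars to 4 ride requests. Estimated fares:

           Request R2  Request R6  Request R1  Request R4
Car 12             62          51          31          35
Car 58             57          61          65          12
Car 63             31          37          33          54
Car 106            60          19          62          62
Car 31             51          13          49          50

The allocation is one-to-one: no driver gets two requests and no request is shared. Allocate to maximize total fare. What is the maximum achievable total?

Maximum total: $239

Optimal: Car 12→Request R2 ($62), Car 58→Request R6 ($61), Car 106→Request R1 ($62), Car 63→Request R4 ($54) — total 62+61+62+54 = $239.
Row-greedy (each driver in turn takes its best remaining request) gives $200, worse by 39.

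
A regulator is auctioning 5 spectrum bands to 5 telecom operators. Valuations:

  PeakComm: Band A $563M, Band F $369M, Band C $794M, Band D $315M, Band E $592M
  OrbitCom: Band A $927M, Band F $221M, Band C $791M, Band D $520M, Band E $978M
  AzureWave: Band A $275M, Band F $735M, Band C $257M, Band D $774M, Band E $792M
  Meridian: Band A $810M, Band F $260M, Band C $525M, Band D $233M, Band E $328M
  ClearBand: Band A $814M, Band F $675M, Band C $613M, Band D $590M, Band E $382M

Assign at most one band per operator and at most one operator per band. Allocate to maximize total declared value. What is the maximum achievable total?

Treat this as an assignment problem: match each operator to one band.
Optimal: PeakComm→Band C ($794M), OrbitCom→Band E ($978M), AzureWave→Band D ($774M), Meridian→Band A ($810M), ClearBand→Band F ($675M) — total 794+978+774+810+675 = $4031M.
Next-best assignment: PeakComm→Band C, OrbitCom→Band E, AzureWave→Band F, Meridian→Band A, ClearBand→Band D = $3907M.
Every other assignment is strictly worse.

Max total: $4031M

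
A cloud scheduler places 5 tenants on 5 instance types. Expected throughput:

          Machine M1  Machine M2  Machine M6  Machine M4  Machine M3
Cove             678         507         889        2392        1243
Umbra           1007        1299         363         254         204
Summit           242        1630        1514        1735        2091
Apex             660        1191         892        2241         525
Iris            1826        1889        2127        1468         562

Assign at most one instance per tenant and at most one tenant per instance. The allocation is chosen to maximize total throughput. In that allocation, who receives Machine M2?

This is the linear assignment problem.
Optimal: Cove→Machine M4 (2392 ops/s), Umbra→Machine M1 (1007 ops/s), Summit→Machine M3 (2091 ops/s), Apex→Machine M2 (1191 ops/s), Iris→Machine M6 (2127 ops/s) — total 2392+1007+2091+1191+2127 = 8808 ops/s.
Swapping Apex↔Summit (Apex→Machine M3 525 ops/s, Summit→Machine M2 1630 ops/s) loses 1127.
Every other assignment is strictly worse.
Apex's own top instance is Machine M4 (2241 ops/s), but forcing Apex→Machine M4 and reassigning the rest optimally gives only 8436 ops/s — worse by 372.

Apex receives Machine M2.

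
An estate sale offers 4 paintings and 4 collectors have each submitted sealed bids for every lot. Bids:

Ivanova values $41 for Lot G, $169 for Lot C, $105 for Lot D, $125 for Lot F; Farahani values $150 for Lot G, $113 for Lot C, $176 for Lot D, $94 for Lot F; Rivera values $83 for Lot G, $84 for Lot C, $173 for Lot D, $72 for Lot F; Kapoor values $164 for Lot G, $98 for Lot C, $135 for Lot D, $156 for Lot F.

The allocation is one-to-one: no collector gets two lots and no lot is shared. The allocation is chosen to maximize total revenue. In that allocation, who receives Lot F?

This is a one-to-one assignment (maximum-weight bipartite matching).
Optimal: Ivanova→Lot C ($169), Farahani→Lot G ($150), Rivera→Lot D ($173), Kapoor→Lot F ($156) — total 169+150+173+156 = $648.
Column-greedy (each lot in turn goes to its best remaining collector) gives $581, worse by 67.
Next-best assignment: Ivanova→Lot C, Farahani→Lot F, Rivera→Lot D, Kapoor→Lot G = $600.
Swapping Kapoor↔Farahani (Kapoor→Lot G $164, Farahani→Lot F $94) loses 48.
Kapoor's own top lot is Lot G ($164), but forcing Kapoor→Lot G and reassigning the rest optimally gives only $600 — worse by 48.

Kapoor receives Lot F.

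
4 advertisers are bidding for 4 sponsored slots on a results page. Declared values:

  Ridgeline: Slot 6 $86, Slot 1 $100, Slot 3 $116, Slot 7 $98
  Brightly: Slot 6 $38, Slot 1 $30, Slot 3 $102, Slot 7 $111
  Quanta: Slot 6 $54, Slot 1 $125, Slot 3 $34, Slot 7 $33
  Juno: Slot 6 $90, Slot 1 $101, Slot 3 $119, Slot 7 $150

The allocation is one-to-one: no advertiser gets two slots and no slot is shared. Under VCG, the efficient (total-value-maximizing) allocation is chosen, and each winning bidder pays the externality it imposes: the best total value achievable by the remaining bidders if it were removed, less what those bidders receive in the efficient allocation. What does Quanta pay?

Efficient allocation: Ridgeline→Slot 6 ($86), Brightly→Slot 3 ($102), Quanta→Slot 1 ($125), Juno→Slot 7 ($150); total welfare W = $463.
Quanta receives Slot 1 at value $125, so the others get W − 125 = $338.
Without Quanta: best allocation of the remaining 3 bidders over all 4 slots is Ridgeline→Slot 1 ($100), Brightly→Slot 3 ($102), Juno→Slot 7 ($150), total $352.
VCG payment = (others' best without Quanta) − (others' welfare with Quanta) = 352 − 338 = $14.

Quanta pays $14.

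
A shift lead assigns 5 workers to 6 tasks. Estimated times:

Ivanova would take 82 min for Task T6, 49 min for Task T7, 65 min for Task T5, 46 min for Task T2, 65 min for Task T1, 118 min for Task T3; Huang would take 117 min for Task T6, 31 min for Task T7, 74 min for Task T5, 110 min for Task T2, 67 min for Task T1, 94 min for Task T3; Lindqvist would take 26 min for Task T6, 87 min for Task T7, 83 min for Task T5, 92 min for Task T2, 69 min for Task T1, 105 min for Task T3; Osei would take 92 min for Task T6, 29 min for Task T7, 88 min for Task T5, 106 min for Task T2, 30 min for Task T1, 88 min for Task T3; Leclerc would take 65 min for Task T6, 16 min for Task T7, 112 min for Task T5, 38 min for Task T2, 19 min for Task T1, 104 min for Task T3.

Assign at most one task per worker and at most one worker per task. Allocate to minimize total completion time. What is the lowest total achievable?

Minimum total: 190 min

Treat this as an assignment problem: match each worker to one task.
Optimal: Ivanova→Task T5 (65 min), Huang→Task T7 (31 min), Lindqvist→Task T6 (26 min), Osei→Task T1 (30 min), Leclerc→Task T2 (38 min) — total 65+31+26+30+38 = 190 min.
Next-best assignment: Ivanova→Task T2, Huang→Task T5, Lindqvist→Task T6, Osei→Task T1, Leclerc→Task T7 = 192 min.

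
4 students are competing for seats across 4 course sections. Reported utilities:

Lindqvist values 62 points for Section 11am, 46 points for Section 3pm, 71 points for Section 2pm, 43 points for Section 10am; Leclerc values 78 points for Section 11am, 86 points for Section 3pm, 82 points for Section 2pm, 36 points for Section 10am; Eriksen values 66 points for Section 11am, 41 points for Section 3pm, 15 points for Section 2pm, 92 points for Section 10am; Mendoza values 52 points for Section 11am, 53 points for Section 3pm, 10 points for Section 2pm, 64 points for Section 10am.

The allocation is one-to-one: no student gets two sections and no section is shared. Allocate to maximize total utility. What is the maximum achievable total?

Optimal: Lindqvist→Section 2pm (71 points), Leclerc→Section 3pm (86 points), Eriksen→Section 10am (92 points), Mendoza→Section 11am (52 points) — total 71+86+92+52 = 301 points.
Column-greedy (each section in turn goes to its best remaining student) gives 294 points, worse by 7.
Swapping Leclerc↔Eriksen (Leclerc→Section 10am 36 points, Eriksen→Section 3pm 41 points) loses 101.
Checked against all permutations: 301 points is optimal.

Max total: 301 points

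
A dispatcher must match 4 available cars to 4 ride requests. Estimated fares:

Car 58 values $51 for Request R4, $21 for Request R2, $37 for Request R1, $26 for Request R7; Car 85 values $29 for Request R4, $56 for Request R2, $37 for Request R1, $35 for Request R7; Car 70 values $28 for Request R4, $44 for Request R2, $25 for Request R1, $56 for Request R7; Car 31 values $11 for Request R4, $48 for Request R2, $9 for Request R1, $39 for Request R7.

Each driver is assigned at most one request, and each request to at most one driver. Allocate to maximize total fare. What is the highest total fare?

Max total: $192

Optimal: Car 58→Request R4 ($51), Car 85→Request R1 ($37), Car 70→Request R7 ($56), Car 31→Request R2 ($48) — total 51+37+56+48 = $192.
Row-greedy (each driver in turn takes its best remaining request) gives $172, worse by 20.
Swapping Car 85↔Car 58 (Car 85→Request R4 $29, Car 58→Request R1 $37) loses 22.
Every other assignment is strictly worse.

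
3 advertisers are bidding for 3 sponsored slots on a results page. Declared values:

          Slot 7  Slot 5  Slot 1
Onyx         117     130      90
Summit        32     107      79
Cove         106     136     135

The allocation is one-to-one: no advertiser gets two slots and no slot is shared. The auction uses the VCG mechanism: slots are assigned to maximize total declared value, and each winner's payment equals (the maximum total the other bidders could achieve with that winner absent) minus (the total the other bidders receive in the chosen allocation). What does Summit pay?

Efficient allocation: Onyx→Slot 7 ($117), Summit→Slot 5 ($107), Cove→Slot 1 ($135); total welfare W = $359.
Summit receives Slot 5 at value $107, so the others get W − 107 = $252.
Without Summit: best allocation of the remaining 2 bidders over all 3 slots is Onyx→Slot 5 ($130), Cove→Slot 1 ($135), total $265.
VCG payment = (others' best without Summit) − (others' welfare with Summit) = 265 − 252 = $13.

Summit pays $13.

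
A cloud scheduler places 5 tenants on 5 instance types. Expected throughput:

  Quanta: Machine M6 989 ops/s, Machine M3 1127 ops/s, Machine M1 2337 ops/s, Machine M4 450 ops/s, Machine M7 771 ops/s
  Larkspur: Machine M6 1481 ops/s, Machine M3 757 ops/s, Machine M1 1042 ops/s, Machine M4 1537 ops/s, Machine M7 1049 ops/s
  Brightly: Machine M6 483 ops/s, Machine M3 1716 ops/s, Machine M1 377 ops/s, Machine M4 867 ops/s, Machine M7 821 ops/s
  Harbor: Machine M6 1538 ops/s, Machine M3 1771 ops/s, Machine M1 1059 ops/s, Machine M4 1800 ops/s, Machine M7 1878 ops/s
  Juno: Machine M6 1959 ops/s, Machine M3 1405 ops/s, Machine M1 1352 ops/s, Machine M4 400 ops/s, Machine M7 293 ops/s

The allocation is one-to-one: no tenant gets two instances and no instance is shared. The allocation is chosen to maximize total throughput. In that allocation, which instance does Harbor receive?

This is the linear assignment problem.
Optimal: Quanta→Machine M1 (2337 ops/s), Larkspur→Machine M4 (1537 ops/s), Brightly→Machine M3 (1716 ops/s), Harbor→Machine M7 (1878 ops/s), Juno→Machine M6 (1959 ops/s) — total 2337+1537+1716+1878+1959 = 9427 ops/s.
Column-greedy (each instance in turn goes to its best remaining tenant) gives 8425 ops/s, worse by 1002.

Harbor receives Machine M7.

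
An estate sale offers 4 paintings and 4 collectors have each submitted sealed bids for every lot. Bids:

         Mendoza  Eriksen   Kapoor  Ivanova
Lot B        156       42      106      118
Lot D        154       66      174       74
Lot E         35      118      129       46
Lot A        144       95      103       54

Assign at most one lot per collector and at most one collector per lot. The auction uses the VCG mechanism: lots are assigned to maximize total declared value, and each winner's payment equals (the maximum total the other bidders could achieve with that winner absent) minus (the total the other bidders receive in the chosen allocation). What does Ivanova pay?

Ivanova pays $12.

Efficient allocation: Mendoza→Lot A ($144), Eriksen→Lot E ($118), Kapoor→Lot D ($174), Ivanova→Lot B ($118); total welfare W = $554.
Ivanova receives Lot B at value $118, so the others get W − 118 = $436.
Without Ivanova: best allocation of the remaining 3 bidders over all 4 lots is Mendoza→Lot B ($156), Eriksen→Lot E ($118), Kapoor→Lot D ($174), total $448.
VCG payment = (others' best without Ivanova) − (others' welfare with Ivanova) = 448 − 436 = $12.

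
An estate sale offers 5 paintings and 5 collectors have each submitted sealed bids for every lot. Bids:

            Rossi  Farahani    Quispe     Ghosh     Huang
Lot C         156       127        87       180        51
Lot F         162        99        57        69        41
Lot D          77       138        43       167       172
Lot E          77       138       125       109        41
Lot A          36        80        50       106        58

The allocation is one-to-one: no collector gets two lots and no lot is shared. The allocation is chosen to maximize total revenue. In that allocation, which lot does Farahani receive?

Optimal: Rossi→Lot F ($162), Farahani→Lot A ($80), Quispe→Lot E ($125), Ghosh→Lot C ($180), Huang→Lot D ($172) — total 162+80+125+180+172 = $719.
Swapping Quispe↔Farahani (Quispe→Lot A $50, Farahani→Lot E $138) loses 17.
Checked against all permutations: $719 is optimal.
Farahani's own top lot is Lot D ($138), but forcing Farahani→Lot D and reassigning the rest optimally gives only $663 — worse by 56.

Farahani receives Lot A.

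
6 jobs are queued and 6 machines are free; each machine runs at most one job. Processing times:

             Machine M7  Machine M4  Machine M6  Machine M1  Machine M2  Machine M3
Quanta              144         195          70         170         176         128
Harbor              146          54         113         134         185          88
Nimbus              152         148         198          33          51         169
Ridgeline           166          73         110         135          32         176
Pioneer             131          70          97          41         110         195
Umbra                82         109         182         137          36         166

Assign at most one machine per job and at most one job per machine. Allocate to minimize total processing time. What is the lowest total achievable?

Minimum total: 375 min

Optimal: Quanta→Machine M6 (70 min), Harbor→Machine M3 (88 min), Nimbus→Machine M1 (33 min), Ridgeline→Machine M2 (32 min), Pioneer→Machine M4 (70 min), Umbra→Machine M7 (82 min) — total 70+88+33+32+70+82 = 375 min.
Column-greedy (each machine in turn goes to its cheapest remaining job) gives 466 min, worse by 91.
Swapping Pioneer↔Umbra (Pioneer→Machine M7 131 min, Umbra→Machine M4 109 min) adds 88.
Every other assignment is strictly worse.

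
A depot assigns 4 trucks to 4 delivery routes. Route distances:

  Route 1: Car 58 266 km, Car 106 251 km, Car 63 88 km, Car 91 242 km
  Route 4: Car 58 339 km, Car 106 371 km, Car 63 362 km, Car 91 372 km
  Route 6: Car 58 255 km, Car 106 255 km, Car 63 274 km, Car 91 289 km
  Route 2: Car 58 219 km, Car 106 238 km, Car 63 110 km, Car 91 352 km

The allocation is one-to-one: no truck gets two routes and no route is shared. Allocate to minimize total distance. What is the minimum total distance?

This is the linear assignment problem.
Optimal: Car 58→Route 2 (219 km), Car 106→Route 6 (255 km), Car 63→Route 1 (88 km), Car 91→Route 4 (372 km) — total 219+255+88+372 = 934 km.
Column-greedy (each route in turn goes to its cheapest remaining truck) gives 1034 km, worse by 100.

Minimum total: 934 km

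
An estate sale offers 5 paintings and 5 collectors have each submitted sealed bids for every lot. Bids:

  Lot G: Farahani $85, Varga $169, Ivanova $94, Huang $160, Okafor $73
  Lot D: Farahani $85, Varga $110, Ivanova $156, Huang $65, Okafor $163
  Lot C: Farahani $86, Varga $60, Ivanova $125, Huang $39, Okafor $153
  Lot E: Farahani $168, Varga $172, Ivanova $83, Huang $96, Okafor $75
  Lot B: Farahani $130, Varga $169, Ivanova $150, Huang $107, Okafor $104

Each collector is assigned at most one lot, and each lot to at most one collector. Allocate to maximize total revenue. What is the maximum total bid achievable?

This is the linear assignment problem.
Optimal: Farahani→Lot E ($168), Varga→Lot B ($169), Ivanova→Lot D ($156), Huang→Lot G ($160), Okafor→Lot C ($153) — total 168+169+156+160+153 = $806.
Next-best assignment: Farahani→Lot E, Varga→Lot B, Ivanova→Lot C, Huang→Lot G, Okafor→Lot D = $785.
Swapping Huang↔Varga (Huang→Lot B $107, Varga→Lot G $169) loses 53.

Max total: $806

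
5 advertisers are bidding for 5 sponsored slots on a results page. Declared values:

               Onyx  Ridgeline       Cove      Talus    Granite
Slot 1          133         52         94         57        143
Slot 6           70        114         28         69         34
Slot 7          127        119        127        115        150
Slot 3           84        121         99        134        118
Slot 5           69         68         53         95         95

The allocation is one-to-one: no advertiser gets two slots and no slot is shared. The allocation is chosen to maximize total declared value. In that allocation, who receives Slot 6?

Optimal: Onyx→Slot 1 ($133), Ridgeline→Slot 6 ($114), Cove→Slot 7 ($127), Talus→Slot 3 ($134), Granite→Slot 5 ($95) — total 133+114+127+134+95 = $603.
Column-greedy (each slot in turn goes to its best remaining advertiser) gives $571, worse by 32.
No other one-to-one assignment exceeds $603.
Ridgeline's own top slot is Slot 3 ($121), but forcing Ridgeline→Slot 3 and reassigning the rest optimally gives only $556 — worse by 47.

Ridgeline receives Slot 6.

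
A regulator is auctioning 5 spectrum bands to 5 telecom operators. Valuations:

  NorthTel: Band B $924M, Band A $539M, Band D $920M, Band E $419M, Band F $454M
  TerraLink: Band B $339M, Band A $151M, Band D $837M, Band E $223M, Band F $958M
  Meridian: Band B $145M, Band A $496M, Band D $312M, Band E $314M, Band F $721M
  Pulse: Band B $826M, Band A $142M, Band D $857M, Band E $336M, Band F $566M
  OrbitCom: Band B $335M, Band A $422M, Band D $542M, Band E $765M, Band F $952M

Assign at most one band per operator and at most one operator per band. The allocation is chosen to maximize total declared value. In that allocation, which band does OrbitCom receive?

OrbitCom receives Band E.

Optimal: NorthTel→Band B ($924M), TerraLink→Band F ($958M), Meridian→Band A ($496M), Pulse→Band D ($857M), OrbitCom→Band E ($765M) — total 924+958+496+857+765 = $4000M.
OrbitCom's own top band is Band F ($952M), but forcing OrbitCom→Band F and reassigning the rest optimally gives only $3545M — worse by 455.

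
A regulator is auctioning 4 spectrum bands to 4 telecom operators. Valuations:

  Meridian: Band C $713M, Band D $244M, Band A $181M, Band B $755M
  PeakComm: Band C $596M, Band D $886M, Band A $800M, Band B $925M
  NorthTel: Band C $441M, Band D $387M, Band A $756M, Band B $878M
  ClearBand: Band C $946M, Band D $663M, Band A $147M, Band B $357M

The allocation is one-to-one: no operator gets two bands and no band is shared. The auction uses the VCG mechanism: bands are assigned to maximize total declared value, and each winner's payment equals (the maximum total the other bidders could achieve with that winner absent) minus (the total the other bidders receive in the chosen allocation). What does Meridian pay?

Meridian pays $122M.

Efficient allocation: Meridian→Band B ($755M), PeakComm→Band D ($886M), NorthTel→Band A ($756M), ClearBand→Band C ($946M); total welfare W = $3343M.
Meridian receives Band B at value $755M, so the others get W − 755 = $2588M.
Without Meridian: best allocation of the remaining 3 bidders over all 4 bands is PeakComm→Band D ($886M), NorthTel→Band B ($878M), ClearBand→Band C ($946M), total $2710M.
VCG payment = (others' best without Meridian) − (others' welfare with Meridian) = 2710 − 2588 = $122M.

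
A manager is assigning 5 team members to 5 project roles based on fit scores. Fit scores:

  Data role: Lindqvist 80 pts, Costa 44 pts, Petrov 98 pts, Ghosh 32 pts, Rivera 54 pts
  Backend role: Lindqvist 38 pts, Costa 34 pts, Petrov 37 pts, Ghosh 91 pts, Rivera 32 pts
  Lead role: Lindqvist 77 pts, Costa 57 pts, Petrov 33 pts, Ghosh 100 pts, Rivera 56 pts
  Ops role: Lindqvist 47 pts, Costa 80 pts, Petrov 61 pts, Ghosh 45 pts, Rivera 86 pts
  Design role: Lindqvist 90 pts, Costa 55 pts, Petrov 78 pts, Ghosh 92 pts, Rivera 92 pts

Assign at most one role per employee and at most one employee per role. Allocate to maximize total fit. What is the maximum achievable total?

Optimal: Lindqvist→Lead role (77 pts), Costa→Ops role (80 pts), Petrov→Data role (98 pts), Ghosh→Backend role (91 pts), Rivera→Design role (92 pts) — total 77+80+98+91+92 = 438 pts.
Next-best assignment: Lindqvist→Design role, Costa→Lead role, Petrov→Data role, Ghosh→Backend role, Rivera→Ops role = 422 pts.
Swapping Rivera↔Petrov (Rivera→Data role 54 pts, Petrov→Design role 78 pts) loses 58.
Every other assignment is strictly worse.

Maximum total: 438 pts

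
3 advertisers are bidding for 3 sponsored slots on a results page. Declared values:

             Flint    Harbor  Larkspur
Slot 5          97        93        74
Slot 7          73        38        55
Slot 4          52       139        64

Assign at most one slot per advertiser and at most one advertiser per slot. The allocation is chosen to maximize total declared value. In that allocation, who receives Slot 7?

This is a one-to-one assignment (maximum-weight bipartite matching).
Optimal: Flint→Slot 5 ($97), Harbor→Slot 4 ($139), Larkspur→Slot 7 ($55) — total 97+139+55 = $291.
Larkspur's own top slot is Slot 5 ($74), but forcing Larkspur→Slot 5 and reassigning the rest optimally gives only $286 — worse by 5.

Larkspur receives Slot 7.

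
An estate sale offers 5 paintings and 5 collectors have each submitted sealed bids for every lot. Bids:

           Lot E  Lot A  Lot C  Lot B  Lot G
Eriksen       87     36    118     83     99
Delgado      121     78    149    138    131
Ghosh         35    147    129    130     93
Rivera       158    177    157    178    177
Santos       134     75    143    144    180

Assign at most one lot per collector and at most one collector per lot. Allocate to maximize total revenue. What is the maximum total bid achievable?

Max total: $744

Optimal: Eriksen→Lot C ($118), Delgado→Lot E ($121), Ghosh→Lot A ($147), Rivera→Lot B ($178), Santos→Lot G ($180) — total 118+121+147+178+180 = $744.
Max-entry greedy (repeatedly take the single best remaining cell) gives $741, worse by 3.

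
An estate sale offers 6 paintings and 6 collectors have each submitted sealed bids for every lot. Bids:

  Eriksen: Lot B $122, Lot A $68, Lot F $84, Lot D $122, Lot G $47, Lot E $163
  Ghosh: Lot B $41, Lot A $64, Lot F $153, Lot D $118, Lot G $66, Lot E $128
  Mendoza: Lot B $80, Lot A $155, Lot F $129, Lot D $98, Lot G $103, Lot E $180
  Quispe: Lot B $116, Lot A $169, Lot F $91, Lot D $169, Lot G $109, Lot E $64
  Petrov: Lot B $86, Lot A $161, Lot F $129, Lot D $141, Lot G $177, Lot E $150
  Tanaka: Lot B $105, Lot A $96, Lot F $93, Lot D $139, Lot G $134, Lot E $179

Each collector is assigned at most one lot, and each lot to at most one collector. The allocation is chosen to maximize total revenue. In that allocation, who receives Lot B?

Eriksen receives Lot B.

Optimal: Eriksen→Lot B ($122), Ghosh→Lot F ($153), Mendoza→Lot A ($155), Quispe→Lot D ($169), Petrov→Lot G ($177), Tanaka→Lot E ($179) — total 122+153+155+169+177+179 = $955.
Row-greedy (each collector in turn takes its best remaining lot) gives $922, worse by 33.
Swapping Quispe↔Mendoza (Quispe→Lot A $169, Mendoza→Lot D $98) loses 57.
No other one-to-one assignment exceeds $955.
Eriksen's own top lot is Lot E ($163), but forcing Eriksen→Lot E and reassigning the rest optimally gives only $922 — worse by 33.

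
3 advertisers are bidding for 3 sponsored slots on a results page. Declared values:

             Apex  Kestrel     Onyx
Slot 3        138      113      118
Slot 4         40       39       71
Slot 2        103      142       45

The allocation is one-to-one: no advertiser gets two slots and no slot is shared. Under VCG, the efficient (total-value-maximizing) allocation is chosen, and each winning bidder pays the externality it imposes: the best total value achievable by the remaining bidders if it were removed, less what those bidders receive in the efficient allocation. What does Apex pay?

Efficient allocation: Apex→Slot 3 ($138), Kestrel→Slot 2 ($142), Onyx→Slot 4 ($71); total welfare W = $351.
Apex receives Slot 3 at value $138, so the others get W − 138 = $213.
Without Apex: best allocation of the remaining 2 bidders over all 3 slots is Kestrel→Slot 2 ($142), Onyx→Slot 3 ($118), total $260.
VCG payment = (others' best without Apex) − (others' welfare with Apex) = 260 − 213 = $47.

Apex pays $47.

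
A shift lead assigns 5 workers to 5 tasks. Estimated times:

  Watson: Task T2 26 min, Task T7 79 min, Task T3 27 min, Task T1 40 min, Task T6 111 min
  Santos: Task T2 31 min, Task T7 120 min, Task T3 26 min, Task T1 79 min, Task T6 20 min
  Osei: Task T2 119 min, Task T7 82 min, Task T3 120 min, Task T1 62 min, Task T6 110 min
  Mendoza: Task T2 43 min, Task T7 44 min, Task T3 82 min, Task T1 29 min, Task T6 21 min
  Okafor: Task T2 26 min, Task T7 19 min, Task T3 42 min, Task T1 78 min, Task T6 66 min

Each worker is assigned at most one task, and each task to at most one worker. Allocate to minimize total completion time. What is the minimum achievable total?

Min total: 154 min

Optimal: Watson→Task T2 (26 min), Santos→Task T3 (26 min), Osei→Task T1 (62 min), Mendoza→Task T6 (21 min), Okafor→Task T7 (19 min) — total 26+26+62+21+19 = 154 min.
Row-greedy (each worker in turn takes its cheapest remaining task) gives 194 min, worse by 40.
No other one-to-one assignment undercuts 154 min.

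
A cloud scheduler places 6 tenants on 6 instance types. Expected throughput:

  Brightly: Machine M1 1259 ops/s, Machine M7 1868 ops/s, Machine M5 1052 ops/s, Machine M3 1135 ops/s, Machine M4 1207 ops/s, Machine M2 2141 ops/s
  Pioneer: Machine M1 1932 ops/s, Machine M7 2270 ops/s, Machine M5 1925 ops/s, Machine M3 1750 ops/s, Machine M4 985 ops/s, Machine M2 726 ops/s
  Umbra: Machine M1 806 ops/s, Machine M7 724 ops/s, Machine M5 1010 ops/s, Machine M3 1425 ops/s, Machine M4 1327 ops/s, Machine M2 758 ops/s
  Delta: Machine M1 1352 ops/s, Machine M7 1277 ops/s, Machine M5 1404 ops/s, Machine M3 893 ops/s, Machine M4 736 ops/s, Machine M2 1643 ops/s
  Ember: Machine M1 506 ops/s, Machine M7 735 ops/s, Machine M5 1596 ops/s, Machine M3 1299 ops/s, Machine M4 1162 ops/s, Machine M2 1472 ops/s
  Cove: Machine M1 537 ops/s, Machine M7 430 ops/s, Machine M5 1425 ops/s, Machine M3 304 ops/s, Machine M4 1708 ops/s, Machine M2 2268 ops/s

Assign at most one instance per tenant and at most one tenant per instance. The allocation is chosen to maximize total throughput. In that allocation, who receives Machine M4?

Optimal: Brightly→Machine M2 (2141 ops/s), Pioneer→Machine M7 (2270 ops/s), Umbra→Machine M3 (1425 ops/s), Delta→Machine M1 (1352 ops/s), Ember→Machine M5 (1596 ops/s), Cove→Machine M4 (1708 ops/s) — total 2141+2270+1425+1352+1596+1708 = 10492 ops/s.
Column-greedy (each instance in turn goes to its best remaining tenant) gives 10172 ops/s, worse by 320.
Cove's own top instance is Machine M2 (2268 ops/s), but forcing Cove→Machine M2 and reassigning the rest optimally gives only 10161 ops/s — worse by 331.

Cove receives Machine M4.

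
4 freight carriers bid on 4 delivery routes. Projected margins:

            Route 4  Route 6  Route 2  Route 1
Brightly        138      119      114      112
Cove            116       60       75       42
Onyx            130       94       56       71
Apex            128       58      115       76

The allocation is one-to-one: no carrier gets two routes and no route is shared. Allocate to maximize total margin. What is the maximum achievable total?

This is a one-to-one assignment (maximum-weight bipartite matching).
Optimal: Brightly→Route 1 ($112k), Cove→Route 4 ($116k), Onyx→Route 6 ($94k), Apex→Route 2 ($115k) — total 112+116+94+115 = $437k.
Column-greedy (each route in turn goes to its best remaining carrier) gives $389k, worse by 48.
Next-best assignment: Brightly→Route 6, Cove→Route 4, Onyx→Route 1, Apex→Route 2 = $421k.
Swapping Brightly↔Onyx (Brightly→Route 6 $119k, Onyx→Route 1 $71k) loses 16.

Max total: $437k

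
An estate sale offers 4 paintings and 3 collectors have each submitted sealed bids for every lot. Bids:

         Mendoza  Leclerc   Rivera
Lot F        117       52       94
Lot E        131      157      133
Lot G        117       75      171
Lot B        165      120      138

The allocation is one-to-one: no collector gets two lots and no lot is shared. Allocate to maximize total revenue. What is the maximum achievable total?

Maximum total: $493

Optimal: Mendoza→Lot B ($165), Leclerc→Lot E ($157), Rivera→Lot G ($171) — total 165+157+171 = $493.
Column-greedy (each lot in turn goes to its best remaining collector) gives $445, worse by 48.
Next-best assignment: Mendoza→Lot F, Leclerc→Lot E, Rivera→Lot G = $445.
Checked against all permutations: $493 is optimal.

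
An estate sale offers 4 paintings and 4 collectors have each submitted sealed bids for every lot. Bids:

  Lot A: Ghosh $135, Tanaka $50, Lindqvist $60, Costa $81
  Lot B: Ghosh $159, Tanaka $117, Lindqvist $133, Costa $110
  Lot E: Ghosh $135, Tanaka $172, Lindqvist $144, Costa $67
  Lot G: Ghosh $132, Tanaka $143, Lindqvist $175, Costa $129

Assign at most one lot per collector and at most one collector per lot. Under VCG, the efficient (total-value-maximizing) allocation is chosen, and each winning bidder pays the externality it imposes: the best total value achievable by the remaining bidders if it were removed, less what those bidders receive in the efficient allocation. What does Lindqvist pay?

Efficient allocation: Ghosh→Lot A ($135), Tanaka→Lot E ($172), Lindqvist→Lot G ($175), Costa→Lot B ($110); total welfare W = $592.
Lindqvist receives Lot G at value $175, so the others get W − 175 = $417.
Without Lindqvist: best allocation of the remaining 3 bidders over all 4 lots is Ghosh→Lot B ($159), Tanaka→Lot E ($172), Costa→Lot G ($129), total $460.
VCG payment = (others' best without Lindqvist) − (others' welfare with Lindqvist) = 460 − 417 = $43.

Lindqvist pays $43.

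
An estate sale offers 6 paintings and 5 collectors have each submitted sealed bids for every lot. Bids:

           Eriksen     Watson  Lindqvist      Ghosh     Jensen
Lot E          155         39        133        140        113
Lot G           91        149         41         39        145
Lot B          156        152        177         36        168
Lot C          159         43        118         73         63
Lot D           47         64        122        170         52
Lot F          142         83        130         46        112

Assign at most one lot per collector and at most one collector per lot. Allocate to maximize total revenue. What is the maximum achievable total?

Treat this as an assignment problem: match each collector to one lot.
Optimal: Eriksen→Lot C ($159), Watson→Lot G ($149), Lindqvist→Lot E ($133), Ghosh→Lot D ($170), Jensen→Lot B ($168) — total 159+149+133+170+168 = $779.
Max-entry greedy (repeatedly take the single best remaining cell) gives $768, worse by 11.
Every other assignment is strictly worse.

Maximum total: $779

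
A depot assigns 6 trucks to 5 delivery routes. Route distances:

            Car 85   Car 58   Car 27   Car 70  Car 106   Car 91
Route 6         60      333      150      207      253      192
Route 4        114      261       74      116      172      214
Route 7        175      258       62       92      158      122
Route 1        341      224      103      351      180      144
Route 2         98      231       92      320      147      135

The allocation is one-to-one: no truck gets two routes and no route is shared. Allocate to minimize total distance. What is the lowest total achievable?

This is the linear assignment problem.
Optimal: Car 85→Route 6 (60 km), Car 27→Route 4 (74 km), Car 70→Route 7 (92 km), Car 91→Route 1 (144 km), Car 106→Route 2 (147 km) — total 60+74+92+144+147 = 517 km.
Min-entry greedy (repeatedly take the single cheapest remaining cell) gives 553 km, worse by 36.
Next-best assignment: Car 85→Route 6, Car 70→Route 4, Car 27→Route 7, Car 91→Route 1, Car 106→Route 2 = 529 km.

Min total: 517 km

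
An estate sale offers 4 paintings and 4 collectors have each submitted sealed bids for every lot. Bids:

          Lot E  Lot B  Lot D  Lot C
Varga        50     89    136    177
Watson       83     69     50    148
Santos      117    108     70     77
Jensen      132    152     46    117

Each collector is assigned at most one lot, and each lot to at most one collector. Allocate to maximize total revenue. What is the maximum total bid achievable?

Optimal: Varga→Lot D ($136), Watson→Lot C ($148), Santos→Lot E ($117), Jensen→Lot B ($152) — total 136+148+117+152 = $553.
Next-best assignment: Varga→Lot D, Watson→Lot C, Santos→Lot B, Jensen→Lot E = $524.
Checked against all permutations: $553 is optimal.

Max total: $553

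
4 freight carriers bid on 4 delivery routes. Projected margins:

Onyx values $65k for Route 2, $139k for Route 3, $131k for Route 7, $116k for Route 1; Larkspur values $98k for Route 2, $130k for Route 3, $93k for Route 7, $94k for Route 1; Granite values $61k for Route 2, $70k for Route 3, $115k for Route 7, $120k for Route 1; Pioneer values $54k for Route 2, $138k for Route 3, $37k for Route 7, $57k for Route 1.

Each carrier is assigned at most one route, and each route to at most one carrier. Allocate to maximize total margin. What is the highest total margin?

Maximum total: $487k

This is the linear assignment problem.
Optimal: Onyx→Route 7 ($131k), Larkspur→Route 2 ($98k), Granite→Route 1 ($120k), Pioneer→Route 3 ($138k) — total 131+98+120+138 = $487k.
Column-greedy (each route in turn goes to its best remaining carrier) gives $409k, worse by 78.
Next-best assignment: Onyx→Route 1, Larkspur→Route 2, Granite→Route 7, Pioneer→Route 3 = $467k.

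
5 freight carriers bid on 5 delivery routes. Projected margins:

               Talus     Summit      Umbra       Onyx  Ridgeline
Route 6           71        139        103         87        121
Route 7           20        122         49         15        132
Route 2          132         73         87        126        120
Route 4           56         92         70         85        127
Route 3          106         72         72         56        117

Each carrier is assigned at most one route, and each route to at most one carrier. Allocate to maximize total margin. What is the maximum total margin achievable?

Max total: $584k

Optimal: Talus→Route 3 ($106k), Summit→Route 7 ($122k), Umbra→Route 6 ($103k), Onyx→Route 2 ($126k), Ridgeline→Route 4 ($127k) — total 106+122+103+126+127 = $584k.
Max-entry greedy (repeatedly take the single best remaining cell) gives $560k, worse by 24.
Checked against all permutations: $584k is optimal.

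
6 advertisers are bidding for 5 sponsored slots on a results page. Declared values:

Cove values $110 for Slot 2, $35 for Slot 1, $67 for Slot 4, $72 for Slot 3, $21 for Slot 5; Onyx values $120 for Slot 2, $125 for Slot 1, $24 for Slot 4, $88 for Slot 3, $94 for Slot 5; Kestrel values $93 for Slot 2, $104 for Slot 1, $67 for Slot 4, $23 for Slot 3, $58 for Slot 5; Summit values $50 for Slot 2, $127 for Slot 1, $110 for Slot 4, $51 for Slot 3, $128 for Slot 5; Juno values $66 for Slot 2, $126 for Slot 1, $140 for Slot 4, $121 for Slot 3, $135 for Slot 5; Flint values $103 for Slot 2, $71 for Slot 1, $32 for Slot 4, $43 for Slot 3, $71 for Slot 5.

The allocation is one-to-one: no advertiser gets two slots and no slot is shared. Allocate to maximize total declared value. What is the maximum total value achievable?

Max total: $570

This is a one-to-one assignment (maximum-weight bipartite matching).
Optimal: Cove→Slot 2 ($110), Kestrel→Slot 1 ($104), Juno→Slot 4 ($140), Onyx→Slot 3 ($88), Summit→Slot 5 ($128) — total 110+104+140+88+128 = $570.
Row-greedy (each advertiser in turn takes its best remaining slot) gives $551, worse by 19.
Next-best assignment: Flint→Slot 2, Onyx→Slot 1, Juno→Slot 4, Cove→Slot 3, Summit→Slot 5 = $568.
Swapping Onyx↔Summit (Onyx→Slot 5 $94, Summit→Slot 3 $51) loses 71.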